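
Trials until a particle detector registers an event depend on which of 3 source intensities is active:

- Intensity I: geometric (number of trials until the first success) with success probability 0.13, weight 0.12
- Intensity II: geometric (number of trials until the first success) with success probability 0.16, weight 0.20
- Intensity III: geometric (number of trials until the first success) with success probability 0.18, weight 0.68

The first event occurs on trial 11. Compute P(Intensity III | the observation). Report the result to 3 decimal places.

The responsibility of component k is w_k f_k(x) divided by Σ_j w_j f_j(x).
Geometric probabilities:
  p_I = 0.032295
  p_II = 0.0279842
  p_III = 0.0247406
Weight by the priors:
  w_I·p_I = 0.12 × 0.032295 = 0.00387541
  w_II·p_II = 0.20 × 0.0279842 = 0.00559684
  w_III·p_III = 0.68 × 0.0247406 = 0.0168236
Denominator: 0.00387541 + 0.00559684 + 0.0168236 = 0.0262959
P(Intensity III | 11) ≈ 0.640

0.640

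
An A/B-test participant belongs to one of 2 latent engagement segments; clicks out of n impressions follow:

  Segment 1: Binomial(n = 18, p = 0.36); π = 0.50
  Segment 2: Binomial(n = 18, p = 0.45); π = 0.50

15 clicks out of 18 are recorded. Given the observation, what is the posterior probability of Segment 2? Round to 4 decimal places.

0.9475

Apply Bayes' rule: the posterior for each component is proportional to its prior times its likelihood at x.
Evaluate each component's likelihood at the observed value:
  L_1 = 4.72898e-05
  L_2 = 0.000853033
Prior × likelihood for each component:
  π_1·L_1 = 0.50 × 4.72898e-05 = 2.36449e-05
  π_2·L_2 = 0.50 × 0.000853033 = 0.000426517
Denominator: 2.36449e-05 + 0.000426517 = 0.000450162
P(Segment 2 | x) = 0.000426517 / 0.000450162 ≈ 0.9475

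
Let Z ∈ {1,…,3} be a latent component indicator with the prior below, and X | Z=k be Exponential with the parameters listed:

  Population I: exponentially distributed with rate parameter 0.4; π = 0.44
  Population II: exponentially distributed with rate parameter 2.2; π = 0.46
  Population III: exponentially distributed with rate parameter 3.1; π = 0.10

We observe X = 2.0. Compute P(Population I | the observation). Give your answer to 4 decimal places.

Posterior ∝ prior × likelihood, so P(k | x) ∝ π_k f_k(x); normalise over all components.
Exponential densities:
  L_I = 0.4·e^(−0.4·2.0) = 0.4·e^(−0.8000) = 0.179732
  L_II = 2.2·e^(−2.2·2.0) = 2.2·e^(−4.4000) = 0.0270101
  L_III = 3.1·e^(−3.1·2.0) = 3.1·e^(−6.2000) = 0.00629123
Prior × likelihood for each component:
  π_I·L_I = 0.44 × 0.179732 = 0.0790819
  π_II·L_II = 0.46 × 0.0270101 = 0.0124247
  π_III·L_III = 0.10 × 0.00629123 = 0.000629123
Evidence: 0.0790819 + 0.0124247 + 0.000629123 = 0.0921357
P(Population I | the observation) = 0.0790819 / 0.0921357 ≈ 0.8583

0.8583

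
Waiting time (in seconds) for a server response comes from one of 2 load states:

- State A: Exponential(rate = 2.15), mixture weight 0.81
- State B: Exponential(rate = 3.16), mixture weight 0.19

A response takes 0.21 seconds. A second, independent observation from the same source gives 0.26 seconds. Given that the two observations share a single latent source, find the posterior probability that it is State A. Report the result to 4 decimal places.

0.7603

Posterior ∝ prior × likelihood, so P(k | x) ∝ P(Z=k) f_k(x); normalise over all components.
Since both observations come from the same component, the likelihood for component k is f_k(x₁)·f_k(x₂).
  f_A = [1.36885] × [1.22933] = 1.68276
  f_B = [1.62738] × [1.38954] = 2.26131
Weight by the priors:
  P(Z=A)·f_A = 0.81 × 1.68276 = 1.36304
  P(Z=B)·f_B = 0.19 × 2.26131 = 0.429649
Denominator: 1.36304 + 0.429649 = 1.79268
P(State A | data) ≈ 0.7603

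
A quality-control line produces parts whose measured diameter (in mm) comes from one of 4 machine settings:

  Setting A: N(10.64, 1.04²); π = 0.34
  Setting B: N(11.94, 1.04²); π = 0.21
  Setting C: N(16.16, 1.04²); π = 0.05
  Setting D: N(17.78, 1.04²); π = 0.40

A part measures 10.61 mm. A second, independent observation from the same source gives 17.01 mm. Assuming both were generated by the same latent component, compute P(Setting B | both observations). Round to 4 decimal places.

The responsibility of component k is π_k f_k(x) divided by Σ_j π_j f_j(x).
Since both observations come from the same component, the likelihood for component k is f_k(x₁)·f_k(x₂).
  p_A = [0.383439] × [2.73818e-09] = 1.04993e-09
  p_B = [0.169334] × [2.64994e-06] = 4.48725e-07
  p_C = [2.51083e-07] × [0.274678] = 6.89671e-08
  p_D = [1.83138e-11] × [0.291637] = 5.34098e-12
Prior × likelihood for each component:
  π_A·p_A = 0.34 × 1.04993e-09 = 3.56975e-10
  π_B·p_B = 0.21 × 4.48725e-07 = 9.42323e-08
  π_C·p_C = 0.05 × 6.89671e-08 = 3.44836e-09
  π_D·p_D = 0.40 × 5.34098e-12 = 2.13639e-12
Sum: 3.56975e-10 + 9.42323e-08 + 3.44836e-09 + 2.13639e-12 = 9.80398e-08
Responsibility of Setting B: 9.42323e-08 / 9.80398e-08 ≈ 0.9612

0.9612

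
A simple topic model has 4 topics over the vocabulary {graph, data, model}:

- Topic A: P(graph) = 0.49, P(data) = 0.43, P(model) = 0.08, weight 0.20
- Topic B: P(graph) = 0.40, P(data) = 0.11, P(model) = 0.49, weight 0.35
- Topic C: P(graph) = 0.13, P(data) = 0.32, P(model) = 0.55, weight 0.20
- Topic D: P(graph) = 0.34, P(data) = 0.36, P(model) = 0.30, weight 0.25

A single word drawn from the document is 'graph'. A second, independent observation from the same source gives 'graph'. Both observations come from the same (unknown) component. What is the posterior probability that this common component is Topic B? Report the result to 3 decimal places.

0.411

Apply Bayes' rule: the posterior for each component is proportional to its prior times its likelihood at x.
Since both observations come from the same component, the likelihood for component k is f_k(x₁)·f_k(x₂).
  L_A = [0.49] × [0.49] = 0.2401
  L_B = [0.4] × [0.4] = 0.16
  L_C = [0.13] × [0.13] = 0.0169
  L_D = [0.34] × [0.34] = 0.1156
Multiply by the mixture weights:
  π_A·L_A = 0.20 × 0.2401 = 0.04802
  π_B·L_B = 0.35 × 0.16 = 0.056
  π_C·L_C = 0.20 × 0.0169 = 0.00338
  π_D·L_D = 0.25 × 0.1156 = 0.0289
Sum: 0.04802 + 0.056 + 0.00338 + 0.0289 = 0.1363
So the posterior for Topic B is 0.056 / 0.1363 ≈ 0.411.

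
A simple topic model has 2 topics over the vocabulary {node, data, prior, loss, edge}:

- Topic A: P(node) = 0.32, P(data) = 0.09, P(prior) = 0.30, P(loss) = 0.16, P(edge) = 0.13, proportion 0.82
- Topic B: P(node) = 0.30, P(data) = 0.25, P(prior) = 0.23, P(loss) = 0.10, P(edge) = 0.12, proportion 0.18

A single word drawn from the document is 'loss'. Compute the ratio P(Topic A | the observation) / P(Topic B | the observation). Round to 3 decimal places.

The posterior odds equal the prior odds times the likelihood ratio: (π_i/π_j)·(f_i(x)/f_j(x)).
Component likelihoods at x = 'loss':
  p_A = P(loss | comp) = 0.16
  p_B = P(loss | comp) = 0.10
Odds = (0.82/0.18) × (0.16/0.1) = 4.55556 × 1.6 ≈ 7.289

7.289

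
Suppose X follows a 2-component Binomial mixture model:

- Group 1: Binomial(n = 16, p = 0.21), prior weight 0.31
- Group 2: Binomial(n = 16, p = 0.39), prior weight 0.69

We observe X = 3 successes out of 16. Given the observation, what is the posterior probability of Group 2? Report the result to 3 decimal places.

0.331

By Bayes' theorem, P(k | x) = π_k f_k(x) / Σ_j π_j f_j(x).
Binomial probabilities:
  L_1 = C(16,3)·0.21^3·0.79^13 = 560·0.009261·0.0466823 = 0.242102
  L_2 = C(16,3)·0.39^3·0.61^13 = 560·0.059319·0.00161915 = 0.0537861
Multiply by the mixture weights:
  π_1·L_1 = 0.31 × 0.242102 = 0.0750516
  π_2·L_2 = 0.69 × 0.0537861 = 0.0371124
Normaliser: 0.0750516 + 0.0371124 = 0.112164
So the posterior for Group 2 is 0.0371124 / 0.112164 ≈ 0.331.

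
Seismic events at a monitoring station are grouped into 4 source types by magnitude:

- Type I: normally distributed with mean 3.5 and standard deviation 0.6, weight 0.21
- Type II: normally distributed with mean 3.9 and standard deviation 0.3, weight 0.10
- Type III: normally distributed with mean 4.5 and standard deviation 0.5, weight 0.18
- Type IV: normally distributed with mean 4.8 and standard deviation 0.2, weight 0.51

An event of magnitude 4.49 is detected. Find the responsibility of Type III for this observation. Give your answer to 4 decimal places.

0.2845

Apply Bayes' rule: the posterior for each component is proportional to its prior times its likelihood at x.
Component likelihoods at x = 4.49:
  p_I = (1/(0.6·√(2π)))·exp(−(4.49−3.5)²/(2·0.6²)) = 0.664904·exp(-1.36125) = 0.170442
  p_II = (1/(0.3·√(2π)))·exp(−(4.49−3.9)²/(2·0.3²)) = 1.329808·exp(-1.93389) = 0.19227
  p_III = (1/(0.5·√(2π)))·exp(−(4.49−4.5)²/(2·0.5²)) = 0.797885·exp(-0.00020) = 0.797725
  p_IV = (1/(0.2·√(2π)))·exp(−(4.49−4.8)²/(2·0.2²)) = 1.994711·exp(-1.20125) = 0.600045
Multiply by the mixture weights:
  w_I·p_I = 0.21 × 0.170442 = 0.0357927
  w_II·p_II = 0.10 × 0.19227 = 0.019227
  w_III·p_III = 0.18 × 0.797725 = 0.14359
  w_IV·p_IV = 0.51 × 0.600045 = 0.306023
Sum: 0.0357927 + 0.019227 + 0.14359 + 0.306023 = 0.504633
Responsibility of Type III: 0.14359 / 0.504633 ≈ 0.2845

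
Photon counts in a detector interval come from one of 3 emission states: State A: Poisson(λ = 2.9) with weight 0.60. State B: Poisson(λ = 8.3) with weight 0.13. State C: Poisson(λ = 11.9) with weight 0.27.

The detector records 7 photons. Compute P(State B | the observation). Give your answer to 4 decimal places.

Posterior ∝ prior × likelihood, so P(k | x) ∝ P(Z=k) f_k(x); normalise over all components.
Poisson probabilities:
  f_A = 0.0188322
  f_B = 0.133805
  f_C = 0.0455296
Unnormalised posteriors:
  P(Z=A)·f_A = 0.60 × 0.0188322 = 0.0112993
  P(Z=B)·f_B = 0.13 × 0.133805 = 0.0173946
  P(Z=C)·f_C = 0.27 × 0.0455296 = 0.012293
Evidence: 0.0112993 + 0.0173946 + 0.012293 = 0.040987
P(State B | the observation) ≈ 0.4244

0.4244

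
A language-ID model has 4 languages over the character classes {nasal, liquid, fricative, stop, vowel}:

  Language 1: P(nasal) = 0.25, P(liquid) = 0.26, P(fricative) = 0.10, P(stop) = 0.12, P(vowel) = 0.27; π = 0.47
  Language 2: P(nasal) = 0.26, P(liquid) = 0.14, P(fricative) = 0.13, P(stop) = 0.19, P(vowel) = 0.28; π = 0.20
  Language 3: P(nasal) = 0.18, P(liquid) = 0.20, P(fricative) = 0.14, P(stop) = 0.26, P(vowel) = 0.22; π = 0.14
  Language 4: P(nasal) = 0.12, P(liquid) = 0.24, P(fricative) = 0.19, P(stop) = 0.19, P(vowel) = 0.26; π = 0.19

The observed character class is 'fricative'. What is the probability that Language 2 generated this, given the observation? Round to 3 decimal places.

0.202

By Bayes' theorem, P(k | x) = π_k f_k(x) / Σ_j π_j f_j(x).
Categorical probabilities:
  f_1 = P(fricative | comp) = 0.10
  f_2 = P(fricative | comp) = 0.13
  f_3 = P(fricative | comp) = 0.14
  f_4 = P(fricative | comp) = 0.19
Unnormalised posteriors:
  π_1·f_1 = 0.47 × 0.1 = 0.047
  π_2·f_2 = 0.20 × 0.13 = 0.026
  π_3·f_3 = 0.14 × 0.14 = 0.0196
  π_4·f_4 = 0.19 × 0.19 = 0.0361
Normaliser: 0.047 + 0.026 + 0.0196 + 0.0361 = 0.1287
P(Language 2 | data) = 0.026 / 0.1287 ≈ 0.202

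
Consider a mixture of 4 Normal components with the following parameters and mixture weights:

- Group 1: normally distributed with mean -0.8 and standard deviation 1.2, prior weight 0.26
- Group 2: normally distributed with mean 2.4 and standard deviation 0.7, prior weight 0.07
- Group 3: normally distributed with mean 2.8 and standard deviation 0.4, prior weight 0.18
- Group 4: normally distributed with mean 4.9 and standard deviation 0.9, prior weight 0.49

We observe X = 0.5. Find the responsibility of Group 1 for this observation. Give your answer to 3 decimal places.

0.980

Posterior ∝ prior × likelihood, so P(k | x) ∝ w_k f_k(x); normalise over all components.
Component likelihoods at x = 0.5:
  f_1 = (1/(1.2·√(2π)))·exp(−(0.5−-0.8)²/(2·1.2²)) = 0.332452·exp(-0.58681) = 0.184877
  f_2 = (1/(0.7·√(2π)))·exp(−(0.5−2.4)²/(2·0.7²)) = 0.569918·exp(-3.68367) = 0.0143223
  f_3 = (1/(0.4·√(2π)))·exp(−(0.5−2.8)²/(2·0.4²)) = 0.997356·exp(-16.53125) = 6.59811e-08
  f_4 = (1/(0.9·√(2π)))·exp(−(0.5−4.9)²/(2·0.9²)) = 0.443269·exp(-11.95062) = 2.86141e-06
Weight by the priors:
  w_1·f_1 = 0.26 × 0.184877 = 0.048068
  w_2·f_2 = 0.07 × 0.0143223 = 0.00100256
  w_3·f_3 = 0.18 × 6.59811e-08 = 1.18766e-08
  w_4·f_4 = 0.49 × 2.86141e-06 = 1.40209e-06
Marginal: 0.048068 + 0.00100256 + 1.18766e-08 + 1.40209e-06 = 0.0490719
So the posterior for Group 1 is 0.048068 / 0.0490719 ≈ 0.980.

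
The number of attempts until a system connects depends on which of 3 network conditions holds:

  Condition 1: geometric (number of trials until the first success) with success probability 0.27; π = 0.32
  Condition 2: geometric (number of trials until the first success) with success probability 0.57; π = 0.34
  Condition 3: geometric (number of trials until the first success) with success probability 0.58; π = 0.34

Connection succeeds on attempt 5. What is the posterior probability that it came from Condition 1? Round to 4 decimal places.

0.6578

Apply Bayes' rule: the posterior for each component is proportional to its prior times its likelihood at x.
Evaluate each component's likelihood at the observed value:
  p_1 = 0.0766753
  p_2 = 0.0194872
  p_3 = 0.0180478
Prior × likelihood for each component:
  P(Z=1)·p_1 = 0.32 × 0.0766753 = 0.0245361
  P(Z=2)·p_2 = 0.34 × 0.0194872 = 0.00662564
  P(Z=3)·p_3 = 0.34 × 0.0180478 = 0.00613626
Normaliser: 0.0245361 + 0.00662564 + 0.00613626 = 0.037298
Responsibility of Condition 1: 0.0245361 / 0.037298 ≈ 0.6578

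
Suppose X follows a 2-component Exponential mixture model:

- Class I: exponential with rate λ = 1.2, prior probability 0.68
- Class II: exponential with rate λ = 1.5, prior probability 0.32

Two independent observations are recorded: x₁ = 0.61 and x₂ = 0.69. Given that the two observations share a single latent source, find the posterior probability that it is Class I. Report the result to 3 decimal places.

0.668

The responsibility of component k is π_k f_k(x) divided by Σ_j π_j f_j(x).
Since both observations come from the same component, the likelihood for component k is f_k(x₁)·f_k(x₂).
  L_I = [0.577135] × [0.524307] = 0.302596
  L_II = [0.600775] × [0.53284] = 0.320117
Prior × likelihood for each component:
  π_I·L_I = 0.68 × 0.302596 = 0.205765
  π_II·L_II = 0.32 × 0.320117 = 0.102437
Sum: 0.205765 + 0.102437 = 0.308203
P(Class I | data) = 0.205765 / 0.308203 ≈ 0.668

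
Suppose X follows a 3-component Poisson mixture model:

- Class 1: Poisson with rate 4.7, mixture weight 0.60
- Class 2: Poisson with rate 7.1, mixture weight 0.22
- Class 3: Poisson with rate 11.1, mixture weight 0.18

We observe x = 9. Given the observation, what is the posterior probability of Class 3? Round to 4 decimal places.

0.3253

Posterior ∝ prior × likelihood, so P(k | x) ∝ P(Z=k) f_k(x); normalise over all components.
Evaluate each component's likelihood at the observed value:
  p_1 = 0.02805
  p_2 = 0.104249
  p_3 = 0.106531
Weight by the priors:
  P(Z=1)·p_1 = 0.60 × 0.02805 = 0.01683
  P(Z=2)·p_2 = 0.22 × 0.104249 = 0.0229347
  P(Z=3)·p_3 = 0.18 × 0.106531 = 0.0191755
Marginal: 0.01683 + 0.0229347 + 0.0191755 = 0.0589403
P(Class 3 | x) ≈ 0.3253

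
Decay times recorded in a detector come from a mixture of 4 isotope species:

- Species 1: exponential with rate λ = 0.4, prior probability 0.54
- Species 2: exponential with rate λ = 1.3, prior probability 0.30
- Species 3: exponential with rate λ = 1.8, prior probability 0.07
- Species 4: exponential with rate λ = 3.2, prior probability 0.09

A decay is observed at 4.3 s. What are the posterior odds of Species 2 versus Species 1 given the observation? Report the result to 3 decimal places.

0.038

The posterior odds equal the prior odds times the likelihood ratio: (π_i/π_j)·(f_i(x)/f_j(x)).
Component likelihoods at x = 4.3 s:
  p_1 = 0.0716265
  p_2 = 0.00485554
  p_3 = 0.000783129
  p_4 = 3.38266e-06
0.00145666 / 0.0386783 ≈ 0.038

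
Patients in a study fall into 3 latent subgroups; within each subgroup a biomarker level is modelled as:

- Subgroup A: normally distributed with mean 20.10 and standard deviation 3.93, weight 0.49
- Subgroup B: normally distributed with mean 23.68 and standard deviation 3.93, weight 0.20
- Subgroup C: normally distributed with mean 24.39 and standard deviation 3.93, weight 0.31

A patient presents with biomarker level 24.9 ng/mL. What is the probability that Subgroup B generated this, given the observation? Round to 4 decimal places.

The responsibility of component k is P(Z=k) f_k(x) divided by Σ_j P(Z=j) f_j(x).
Evaluate each component's likelihood at the observed value:
  f_A = 0.048149
  f_B = 0.0967367
  f_C = 0.100661
Unnormalised posteriors:
  P(Z=A)·f_A = 0.49 × 0.048149 = 0.023593
  P(Z=B)·f_B = 0.20 × 0.0967367 = 0.0193473
  P(Z=C)·f_C = 0.31 × 0.100661 = 0.0312049
Evidence: 0.023593 + 0.0193473 + 0.0312049 = 0.0741452
P(Subgroup B | data) ≈ 0.2609

0.2609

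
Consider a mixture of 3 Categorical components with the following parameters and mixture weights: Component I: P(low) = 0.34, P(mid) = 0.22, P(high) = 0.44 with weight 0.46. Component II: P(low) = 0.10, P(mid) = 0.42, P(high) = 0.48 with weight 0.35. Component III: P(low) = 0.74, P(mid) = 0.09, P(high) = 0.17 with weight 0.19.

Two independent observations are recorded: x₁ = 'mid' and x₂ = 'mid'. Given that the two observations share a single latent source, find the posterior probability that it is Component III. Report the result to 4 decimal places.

Apply Bayes' rule: the posterior for each component is proportional to its prior times its likelihood at x.
Since both observations come from the same component, the likelihood for component k is f_k(x₁)·f_k(x₂).
  L_I = [P(mid | comp) = 0.22] × [0.22] = 0.0484
  L_II = [P(mid | comp) = 0.42] × [0.42] = 0.1764
  L_III = [P(mid | comp) = 0.09] × [0.09] = 0.0081
Weight by the priors:
  π_I·L_I = 0.46 × 0.0484 = 0.022264
  π_II·L_II = 0.35 × 0.1764 = 0.06174
  π_III·L_III = 0.19 × 0.0081 = 0.001539
Normaliser: 0.022264 + 0.06174 + 0.001539 = 0.085543
Responsibility of Component III: 0.001539 / 0.085543 ≈ 0.0180

0.0180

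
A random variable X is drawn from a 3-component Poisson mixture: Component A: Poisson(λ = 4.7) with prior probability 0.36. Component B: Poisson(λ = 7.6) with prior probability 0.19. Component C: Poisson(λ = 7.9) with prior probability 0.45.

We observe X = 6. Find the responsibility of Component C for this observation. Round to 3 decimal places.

0.431

Posterior ∝ prior × likelihood, so P(k | x) ∝ w_k f_k(x); normalise over all components.
Evaluate each component's likelihood at the observed value:
  p_A = e^(−4.7)·4.7^6/6! = 0.136167
  p_B = e^(−7.6)·7.6^6/6! = 0.13394
  p_C = e^(−7.9)·7.9^6/6! = 0.125171
Unnormalised posteriors:
  w_A·p_A = 0.36 × 0.136167 = 0.04902
  w_B·p_B = 0.19 × 0.13394 = 0.0254486
  w_C·p_C = 0.45 × 0.125171 = 0.0563269
Evidence: 0.04902 + 0.0254486 + 0.0563269 = 0.130796
Responsibility of Component C: 0.0563269 / 0.130796 ≈ 0.431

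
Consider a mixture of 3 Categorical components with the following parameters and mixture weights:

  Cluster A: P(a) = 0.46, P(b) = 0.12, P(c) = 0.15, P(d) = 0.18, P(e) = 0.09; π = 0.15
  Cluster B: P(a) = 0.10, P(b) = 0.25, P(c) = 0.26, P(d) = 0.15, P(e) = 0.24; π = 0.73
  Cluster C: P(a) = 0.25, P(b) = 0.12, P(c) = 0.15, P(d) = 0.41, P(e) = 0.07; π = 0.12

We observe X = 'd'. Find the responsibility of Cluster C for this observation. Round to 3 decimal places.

0.265

P(component k | x) = w_k·f_k(x) / marginal(x), where marginal(x) = Σ_j w_j·f_j(x).
Component likelihoods at x = 'd':
  p_A = 0.18
  p_B = 0.15
  p_C = 0.41
Weight by the priors:
  w_A·p_A = 0.15 × 0.18 = 0.027
  w_B·p_B = 0.73 × 0.15 = 0.1095
  w_C·p_C = 0.12 × 0.41 = 0.0492
Evidence: 0.027 + 0.1095 + 0.0492 = 0.1857
P(Cluster C | data) = 0.0492 / 0.1857 ≈ 0.265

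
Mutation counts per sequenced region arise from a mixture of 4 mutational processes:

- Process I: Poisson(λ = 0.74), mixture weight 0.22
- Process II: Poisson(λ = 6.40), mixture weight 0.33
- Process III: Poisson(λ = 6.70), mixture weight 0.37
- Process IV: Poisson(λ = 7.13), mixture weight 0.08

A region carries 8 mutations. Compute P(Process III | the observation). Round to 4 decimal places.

By Bayes' theorem, P(k | x) = π_k f_k(x) / Σ_j π_j f_j(x).
Component likelihoods at x = 8 mutations:
  f_I = 1.06403e-06
  f_II = 0.115994
  f_III = 0.123967
  f_IV = 0.13264
Weight by the priors:
  π_I·f_I = 0.22 × 1.06403e-06 = 2.34087e-07
  π_II·f_II = 0.33 × 0.115994 = 0.0382779
  π_III·f_III = 0.37 × 0.123967 = 0.0458677
  π_IV·f_IV = 0.08 × 0.13264 = 0.0106112
Sum: 2.34087e-07 + 0.0382779 + 0.0458677 + 0.0106112 = 0.0947571
Responsibility of Process III: 0.0458677 / 0.0947571 ≈ 0.4841

0.4841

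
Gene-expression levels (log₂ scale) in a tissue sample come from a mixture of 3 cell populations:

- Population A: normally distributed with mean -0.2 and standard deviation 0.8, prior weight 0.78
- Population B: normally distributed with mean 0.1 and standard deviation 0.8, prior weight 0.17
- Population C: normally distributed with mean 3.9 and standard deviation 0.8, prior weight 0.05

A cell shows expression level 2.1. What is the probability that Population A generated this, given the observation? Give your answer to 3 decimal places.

0.522

Posterior ∝ prior × likelihood, so P(k | x) ∝ w_k f_k(x); normalise over all components.
Component likelihoods at x = 2.1:
  f_A = (1/(0.8·√(2π)))·exp(−(2.1−-0.2)²/(2·0.8²)) = 0.498678·exp(-4.13281) = 0.00799765
  f_B = (1/(0.8·√(2π)))·exp(−(2.1−0.1)²/(2·0.8²)) = 0.498678·exp(-3.12500) = 0.0219104
  f_C = (1/(0.8·√(2π)))·exp(−(2.1−3.9)²/(2·0.8²)) = 0.498678·exp(-2.53125) = 0.0396746
Weight by the priors:
  w_A·f_A = 0.78 × 0.00799765 = 0.00623817
  w_B·f_B = 0.17 × 0.0219104 = 0.00372476
  w_C·f_C = 0.05 × 0.0396746 = 0.00198373
Evidence: 0.00623817 + 0.00372476 + 0.00198373 = 0.0119467
So the posterior for Population A is 0.00623817 / 0.0119467 ≈ 0.522.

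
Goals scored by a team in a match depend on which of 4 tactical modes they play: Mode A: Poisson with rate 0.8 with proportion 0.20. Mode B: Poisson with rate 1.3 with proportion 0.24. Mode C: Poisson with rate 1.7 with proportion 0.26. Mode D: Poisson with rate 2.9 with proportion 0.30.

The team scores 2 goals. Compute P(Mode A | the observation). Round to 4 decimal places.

The responsibility of component k is w_k f_k(x) divided by Σ_j w_j f_j(x).
Evaluate each component's likelihood at the observed value:
  f_A = e^(−0.8)·0.8^2/2! = 0.143785
  f_B = e^(−1.3)·1.3^2/2! = 0.230289
  f_C = e^(−1.7)·1.7^2/2! = 0.263978
  f_D = e^(−2.9)·2.9^2/2! = 0.231373
Weight by the priors:
  w_A·f_A = 0.20 × 0.143785 = 0.0287571
  w_B·f_B = 0.24 × 0.230289 = 0.0552694
  w_C·f_C = 0.26 × 0.263978 = 0.0686342
  w_D·f_D = 0.30 × 0.231373 = 0.0694118
Marginal: 0.0287571 + 0.0552694 + 0.0686342 + 0.0694118 = 0.222072
Responsibility of Mode A: 0.0287571 / 0.222072 ≈ 0.1295

0.1295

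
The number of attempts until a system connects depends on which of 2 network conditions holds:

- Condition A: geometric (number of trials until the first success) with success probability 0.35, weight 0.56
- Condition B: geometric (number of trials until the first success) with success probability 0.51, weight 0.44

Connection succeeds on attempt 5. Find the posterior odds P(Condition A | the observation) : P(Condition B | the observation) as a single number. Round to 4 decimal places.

2.7046

Only the two components matter; the odds are (w_i f_i(x)) / (w_j f_j(x)).
Component likelihoods at x = 5:
  f_A = 0.0624772
  f_B = 0.0294005
0.0349872 / 0.0129362 ≈ 2.7046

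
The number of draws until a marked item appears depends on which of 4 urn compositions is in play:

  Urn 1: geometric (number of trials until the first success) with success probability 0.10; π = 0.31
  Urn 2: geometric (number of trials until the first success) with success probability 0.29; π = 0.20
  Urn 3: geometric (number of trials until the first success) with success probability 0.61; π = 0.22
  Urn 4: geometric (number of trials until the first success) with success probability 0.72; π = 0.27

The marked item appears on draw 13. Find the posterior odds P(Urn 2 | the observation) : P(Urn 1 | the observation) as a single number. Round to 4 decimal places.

Only the two components matter; the odds are (w_i f_i(x)) / (w_j f_j(x)).
Evaluate each component's likelihood at the observed value:
  f_1 = 0.10·(1−0.10)^12 = 0.10·0.28243 = 0.028243
  f_2 = 0.29·(1−0.29)^12 = 0.29·0.0164097 = 0.00475881
  f_3 = 0.61·(1−0.61)^12 = 0.61·1.23816e-05 = 7.55275e-06
  f_4 = 0.72·(1−0.72)^12 = 0.72·2.32218e-07 = 1.67197e-07
0.000951762 / 0.00875532 ≈ 0.1087

0.1087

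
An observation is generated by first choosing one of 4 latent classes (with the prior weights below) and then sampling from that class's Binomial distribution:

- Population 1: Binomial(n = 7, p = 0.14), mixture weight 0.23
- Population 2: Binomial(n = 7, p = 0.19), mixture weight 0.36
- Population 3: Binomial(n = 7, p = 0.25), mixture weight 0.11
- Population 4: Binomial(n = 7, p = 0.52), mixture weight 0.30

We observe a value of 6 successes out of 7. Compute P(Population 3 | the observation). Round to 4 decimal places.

0.0070

Apply Bayes' rule: the posterior for each component is proportional to its prior times its likelihood at x.
Component likelihoods at x = 6 successes out of 7:
  f_1 = 4.53278e-05
  f_2 = 0.00026675
  f_3 = 0.00128174
  f_4 = 0.0664292
Weight by the priors:
  π_1·f_1 = 0.23 × 4.53278e-05 = 1.04254e-05
  π_2·f_2 = 0.36 × 0.00026675 = 9.60301e-05
  π_3·f_3 = 0.11 × 0.00128174 = 0.000140991
  π_4·f_4 = 0.30 × 0.0664292 = 0.0199288
Denominator: 1.04254e-05 + 9.60301e-05 + 0.000140991 + 0.0199288 = 0.0201762
Responsibility of Population 3: 0.000140991 / 0.0201762 ≈ 0.0070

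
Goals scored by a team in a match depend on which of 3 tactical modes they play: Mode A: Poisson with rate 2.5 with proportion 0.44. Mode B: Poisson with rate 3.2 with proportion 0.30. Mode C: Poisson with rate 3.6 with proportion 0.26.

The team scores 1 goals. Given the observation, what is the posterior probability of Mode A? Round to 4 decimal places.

0.5825

Apply Bayes' rule: the posterior for each component is proportional to its prior times its likelihood at x.
Component likelihoods at x = 1 goals:
  p_A = e^(−2.5)·2.5^1/1! = 0.205212
  p_B = e^(−3.2)·3.2^1/1! = 0.130439
  p_C = e^(−3.6)·3.6^1/1! = 0.0983654
Prior × likelihood for each component:
  π_A·p_A = 0.44 × 0.205212 = 0.0902935
  π_B·p_B = 0.30 × 0.130439 = 0.0391317
  π_C·p_C = 0.26 × 0.0983654 = 0.025575
Denominator: 0.0902935 + 0.0391317 + 0.025575 = 0.155
Responsibility of Mode A: 0.0902935 / 0.155 ≈ 0.5825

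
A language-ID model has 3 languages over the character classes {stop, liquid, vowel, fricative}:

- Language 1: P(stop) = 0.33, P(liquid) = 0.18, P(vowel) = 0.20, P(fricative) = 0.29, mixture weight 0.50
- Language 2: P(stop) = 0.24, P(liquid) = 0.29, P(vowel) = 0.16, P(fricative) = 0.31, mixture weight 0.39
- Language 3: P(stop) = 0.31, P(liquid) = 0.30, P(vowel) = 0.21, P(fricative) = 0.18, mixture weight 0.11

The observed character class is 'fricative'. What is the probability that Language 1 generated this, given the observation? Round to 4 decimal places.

P(component k | x) = π_k·f_k(x) / marginal(x), where marginal(x) = Σ_j π_j·f_j(x).
Evaluate each component's likelihood at the observed value:
  p_1 = P(fricative | comp) = 0.29
  p_2 = P(fricative | comp) = 0.31
  p_3 = P(fricative | comp) = 0.18
Multiply by the mixture weights:
  π_1·p_1 = 0.50 × 0.29 = 0.145
  π_2·p_2 = 0.39 × 0.31 = 0.1209
  π_3·p_3 = 0.11 × 0.18 = 0.0198
Evidence: 0.145 + 0.1209 + 0.0198 = 0.2857
P(Language 1 | 'fricative') = 0.145 / 0.2857 ≈ 0.5075

0.5075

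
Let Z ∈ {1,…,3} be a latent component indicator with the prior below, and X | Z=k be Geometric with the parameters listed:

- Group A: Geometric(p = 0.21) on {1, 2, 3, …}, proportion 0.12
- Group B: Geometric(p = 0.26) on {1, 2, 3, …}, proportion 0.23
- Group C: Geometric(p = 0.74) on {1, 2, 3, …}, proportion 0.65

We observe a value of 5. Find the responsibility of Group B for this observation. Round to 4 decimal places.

0.5988

Posterior ∝ prior × likelihood, so P(k | x) ∝ w_k f_k(x); normalise over all components.
Component likelihoods at x = 5:
  L_A = 0.0817952
  L_B = 0.0779651
  L_C = 0.00338162
Multiply by the mixture weights:
  w_A·L_A = 0.12 × 0.0817952 = 0.00981542
  w_B·L_B = 0.23 × 0.0779651 = 0.017932
  w_C·L_C = 0.65 × 0.00338162 = 0.00219805
Denominator: 0.00981542 + 0.017932 + 0.00219805 = 0.0299454
Responsibility of Group B: 0.017932 / 0.0299454 ≈ 0.5988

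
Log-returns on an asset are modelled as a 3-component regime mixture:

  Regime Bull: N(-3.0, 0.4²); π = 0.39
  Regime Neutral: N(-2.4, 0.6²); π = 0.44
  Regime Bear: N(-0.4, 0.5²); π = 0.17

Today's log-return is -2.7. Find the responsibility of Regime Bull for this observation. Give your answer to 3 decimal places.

P(component k | x) = π_k·f_k(x) / marginal(x), where marginal(x) = Σ_j π_j·f_j(x).
Normal densities:
  f_Bull = (1/(0.4·√(2π)))·exp(−(-2.7−-3.0)²/(2·0.4²)) = 0.997356·exp(-0.28125) = 0.752844
  f_Neutral = (1/(0.6·√(2π)))·exp(−(-2.7−-2.4)²/(2·0.6²)) = 0.664904·exp(-0.12500) = 0.586776
  f_Bear = (1/(0.5·√(2π)))·exp(−(-2.7−-0.4)²/(2·0.5²)) = 0.797885·exp(-10.58000) = 2.02817e-05
Unnormalised posteriors:
  π_Bull·f_Bull = 0.39 × 0.752844 = 0.293609
  π_Neutral·f_Neutral = 0.44 × 0.586776 = 0.258181
  π_Bear·f_Bear = 0.17 × 2.02817e-05 = 3.44789e-06
Sum: 0.293609 + 0.258181 + 3.44789e-06 = 0.551794
Responsibility of Regime Bull: 0.293609 / 0.551794 ≈ 0.532

0.532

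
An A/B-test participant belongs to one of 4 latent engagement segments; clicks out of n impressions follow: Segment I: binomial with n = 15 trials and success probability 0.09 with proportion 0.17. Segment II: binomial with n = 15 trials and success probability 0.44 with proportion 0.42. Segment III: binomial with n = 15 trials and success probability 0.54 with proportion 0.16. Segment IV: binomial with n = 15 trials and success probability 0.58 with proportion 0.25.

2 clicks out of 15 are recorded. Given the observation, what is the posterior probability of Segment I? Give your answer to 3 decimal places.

0.897

P(component k | x) = π_k·f_k(x) / marginal(x), where marginal(x) = Σ_j π_j·f_j(x).
Evaluate each component's likelihood at the observed value:
  f_I = 0.249582
  f_II = 0.0108278
  f_III = 0.00126424
  f_IV = 0.000446978
Weight by the priors:
  π_I·f_I = 0.17 × 0.249582 = 0.0424289
  π_II·f_II = 0.42 × 0.0108278 = 0.00454766
  π_III·f_III = 0.16 × 0.00126424 = 0.000202278
  π_IV·f_IV = 0.25 × 0.000446978 = 0.000111744
Sum: 0.0424289 + 0.00454766 + 0.000202278 + 0.000111744 = 0.0472905
P(Segment I | the observation) = 0.0424289 / 0.0472905 ≈ 0.897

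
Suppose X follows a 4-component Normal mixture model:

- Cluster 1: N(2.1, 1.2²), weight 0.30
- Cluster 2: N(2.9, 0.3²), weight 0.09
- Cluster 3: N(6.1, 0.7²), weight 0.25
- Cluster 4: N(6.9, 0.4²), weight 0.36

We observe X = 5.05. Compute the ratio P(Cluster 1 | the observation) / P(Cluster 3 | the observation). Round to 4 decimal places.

The posterior odds equal the prior odds times the likelihood ratio: (π_i/π_j)·(f_i(x)/f_j(x)).
Normal densities:
  p_1 = 0.0161965
  p_2 = 9.35115e-12
  p_3 = 0.185025
  p_4 = 2.2591e-05
Odds = (0.30/0.25) × (0.0161965/0.185025) = 1.2 × 0.0875366 ≈ 0.1050

0.1050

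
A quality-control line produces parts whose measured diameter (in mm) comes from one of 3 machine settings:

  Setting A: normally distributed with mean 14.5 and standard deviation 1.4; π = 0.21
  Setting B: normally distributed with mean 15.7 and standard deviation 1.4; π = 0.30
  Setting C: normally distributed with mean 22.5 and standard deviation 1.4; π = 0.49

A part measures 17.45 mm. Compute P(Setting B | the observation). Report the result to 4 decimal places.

By Bayes' theorem, P(k | x) = π_k f_k(x) / Σ_j π_j f_j(x).
Evaluate each component's likelihood at the observed value:
  L_A = (1/(1.4·√(2π)))·exp(−(17.45−14.5)²/(2·1.4²)) = 0.284959·exp(-2.22003) = 0.0309483
  L_B = (1/(1.4·√(2π)))·exp(−(17.45−15.7)²/(2·1.4²)) = 0.284959·exp(-0.78125) = 0.130464
  L_C = (1/(1.4·√(2π)))·exp(−(17.45−22.5)²/(2·1.4²)) = 0.284959·exp(-6.50574) = 0.000425966
Prior × likelihood for each component:
  π_A·L_A = 0.21 × 0.0309483 = 0.00649915
  π_B·L_B = 0.30 × 0.130464 = 0.0391391
  π_C·L_C = 0.49 × 0.000425966 = 0.000208723
Marginal: 0.00649915 + 0.0391391 + 0.000208723 = 0.045847
Responsibility of Setting B: 0.0391391 / 0.045847 ≈ 0.8537

0.8537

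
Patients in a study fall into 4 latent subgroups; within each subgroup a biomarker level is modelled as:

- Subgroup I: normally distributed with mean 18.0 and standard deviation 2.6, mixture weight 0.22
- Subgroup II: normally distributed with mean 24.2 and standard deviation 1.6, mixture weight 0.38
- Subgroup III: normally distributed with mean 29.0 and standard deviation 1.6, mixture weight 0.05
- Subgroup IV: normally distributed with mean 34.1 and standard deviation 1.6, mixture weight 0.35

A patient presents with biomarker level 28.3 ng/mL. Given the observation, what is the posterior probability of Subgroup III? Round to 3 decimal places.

Apply Bayes' rule: the posterior for each component is proportional to its prior times its likelihood at x.
Evaluate each component's likelihood at the observed value:
  L_I = 5.99894e-05
  L_II = 0.00935218
  L_III = 0.226583
  L_IV = 0.000349413
Weight by the priors:
  P(Z=I)·L_I = 0.22 × 5.99894e-05 = 1.31977e-05
  P(Z=II)·L_II = 0.38 × 0.00935218 = 0.00355383
  P(Z=III)·L_III = 0.05 × 0.226583 = 0.0113291
  P(Z=IV)·L_IV = 0.35 × 0.000349413 = 0.000122295
Sum: 1.31977e-05 + 0.00355383 + 0.0113291 + 0.000122295 = 0.0150185
So the posterior for Subgroup III is 0.0113291 / 0.0150185 ≈ 0.754.

0.754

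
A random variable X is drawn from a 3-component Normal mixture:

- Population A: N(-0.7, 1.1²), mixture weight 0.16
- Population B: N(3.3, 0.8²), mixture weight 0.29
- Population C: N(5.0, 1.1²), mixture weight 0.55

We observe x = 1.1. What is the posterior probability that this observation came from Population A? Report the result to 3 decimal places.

Posterior ∝ prior × likelihood, so P(k | x) ∝ P(Z=k) f_k(x); normalise over all components.
Component likelihoods at x = 1.1:
  p_A = 0.0950748
  p_B = 0.011367
  p_C = 0.000675963
Prior × likelihood for each component:
  P(Z=A)·p_A = 0.16 × 0.0950748 = 0.015212
  P(Z=B)·p_B = 0.29 × 0.011367 = 0.00329642
  P(Z=C)·p_C = 0.55 × 0.000675963 = 0.000371779
Normaliser: 0.015212 + 0.00329642 + 0.000371779 = 0.0188802
P(Population A | data) = 0.015212 / 0.0188802 ≈ 0.806

0.806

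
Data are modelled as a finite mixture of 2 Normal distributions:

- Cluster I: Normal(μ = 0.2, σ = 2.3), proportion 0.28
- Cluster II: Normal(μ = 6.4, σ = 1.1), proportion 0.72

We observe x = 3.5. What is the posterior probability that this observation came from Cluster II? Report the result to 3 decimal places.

Posterior ∝ prior × likelihood, so P(k | x) ∝ π_k f_k(x); normalise over all components.
Normal densities:
  L_I = 0.0619673
  L_II = 0.0112268
Prior × likelihood for each component:
  π_I·L_I = 0.28 × 0.0619673 = 0.0173508
  π_II·L_II = 0.72 × 0.0112268 = 0.00808327
Evidence: 0.0173508 + 0.00808327 = 0.0254341
So the posterior for Cluster II is 0.00808327 / 0.0254341 ≈ 0.318.

0.318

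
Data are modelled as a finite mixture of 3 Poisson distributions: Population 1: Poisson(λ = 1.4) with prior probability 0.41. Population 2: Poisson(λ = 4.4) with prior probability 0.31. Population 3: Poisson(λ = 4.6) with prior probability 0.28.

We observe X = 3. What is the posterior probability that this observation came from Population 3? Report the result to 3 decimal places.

Posterior ∝ prior × likelihood, so P(k | x) ∝ π_k f_k(x); normalise over all components.
Evaluate each component's likelihood at the observed value:
  p_1 = e^(−1.4)·1.4^3/3! = 0.112777
  p_2 = e^(−4.4)·4.4^3/3! = 0.174305
  p_3 = e^(−4.6)·4.6^3/3! = 0.163068
Multiply by the mixture weights:
  π_1·p_1 = 0.41 × 0.112777 = 0.0462386
  π_2·p_2 = 0.31 × 0.174305 = 0.0540347
  π_3·p_3 = 0.28 × 0.163068 = 0.0456589
Sum: 0.0462386 + 0.0540347 + 0.0456589 = 0.145932
So the posterior for Population 3 is 0.0456589 / 0.145932 ≈ 0.313.

0.313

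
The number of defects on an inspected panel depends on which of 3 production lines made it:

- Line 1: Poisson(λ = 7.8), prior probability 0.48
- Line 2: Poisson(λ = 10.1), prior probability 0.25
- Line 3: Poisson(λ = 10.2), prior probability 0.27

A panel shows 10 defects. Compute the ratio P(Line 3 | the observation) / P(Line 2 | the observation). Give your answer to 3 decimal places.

1.078

Posterior odds = (P(Z=i) f_i(x)) / (P(Z=j) f_j(x)); the normalising sum cancels.
Poisson probabilities:
  p_1 = 0.0941209
  p_2 = 0.125048
  p_3 = 0.124863
Odds = (0.27/0.25) × (0.124863/0.125048) = 1.08 × 0.998524 ≈ 1.078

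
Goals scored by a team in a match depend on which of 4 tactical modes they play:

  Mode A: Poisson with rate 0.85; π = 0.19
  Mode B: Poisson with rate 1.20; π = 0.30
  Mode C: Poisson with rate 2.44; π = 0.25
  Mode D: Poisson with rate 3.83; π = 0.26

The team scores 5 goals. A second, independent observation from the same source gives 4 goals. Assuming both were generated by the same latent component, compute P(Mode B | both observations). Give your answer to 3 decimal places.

P(component k | x) = P(Z=k)·f_k(x) / marginal(x), where marginal(x) = Σ_j P(Z=j)·f_j(x).
Since both observations come from the same component, the likelihood for component k is f_k(x₁)·f_k(x₂).
  p_A = [0.00158039] × [0.00929639] = 1.46919e-05
  p_B = [0.00624556] × [0.0260232] = 0.000162529
  p_C = [0.0628188] × [0.128727] = 0.00808647
  p_D = [0.149096] × [0.194642] = 0.0290202
Prior × likelihood for each component:
  P(Z=A)·p_A = 0.19 × 1.46919e-05 = 2.79146e-06
  P(Z=B)·p_B = 0.30 × 0.000162529 = 4.87588e-05
  P(Z=C)·p_C = 0.25 × 0.00808647 = 0.00202162
  P(Z=D)·p_D = 0.26 × 0.0290202 = 0.00754526
Sum: 2.79146e-06 + 4.87588e-05 + 0.00202162 + 0.00754526 = 0.00961843
Responsibility of Mode B: 4.87588e-05 / 0.00961843 ≈ 0.005

0.005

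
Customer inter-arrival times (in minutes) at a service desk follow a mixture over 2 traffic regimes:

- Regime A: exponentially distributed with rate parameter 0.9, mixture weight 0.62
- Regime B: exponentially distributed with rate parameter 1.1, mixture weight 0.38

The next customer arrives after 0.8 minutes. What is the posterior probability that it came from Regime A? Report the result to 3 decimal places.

0.610

Apply Bayes' rule: the posterior for each component is proportional to its prior times its likelihood at x.
Evaluate each component's likelihood at the observed value:
  p_A = 0.438077
  p_B = 0.456261
Prior × likelihood for each component:
  π_A·p_A = 0.62 × 0.438077 = 0.271608
  π_B·p_B = 0.38 × 0.456261 = 0.173379
Sum: 0.271608 + 0.173379 = 0.444987
P(Regime A | 0.8 minutes) = 0.271608 / 0.444987 ≈ 0.610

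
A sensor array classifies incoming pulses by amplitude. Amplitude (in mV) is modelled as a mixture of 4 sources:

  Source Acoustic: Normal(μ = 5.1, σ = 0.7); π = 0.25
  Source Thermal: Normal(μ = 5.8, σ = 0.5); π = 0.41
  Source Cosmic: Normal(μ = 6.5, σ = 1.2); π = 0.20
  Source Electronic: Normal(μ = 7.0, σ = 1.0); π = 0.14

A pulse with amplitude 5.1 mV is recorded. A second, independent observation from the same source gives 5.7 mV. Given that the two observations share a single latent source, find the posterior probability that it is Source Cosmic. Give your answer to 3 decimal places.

0.055

P(component k | x) = π_k·f_k(x) / marginal(x), where marginal(x) = Σ_j π_j·f_j(x).
Since both observations come from the same component, the likelihood for component k is f_k(x₁)·f_k(x₂).
  L_Acoustic = [0.569918] × [0.394707] = 0.224951
  L_Thermal = [0.299455] × [0.782085] = 0.234199
  L_Cosmic = [0.168332] × [0.266207] = 0.0448112
  L_Electronic = [0.0656158] × [0.171369] = 0.0112445
Multiply by the mixture weights:
  π_Acoustic·L_Acoustic = 0.25 × 0.224951 = 0.0562377
  π_Thermal·L_Thermal = 0.41 × 0.234199 = 0.0960217
  π_Cosmic·L_Cosmic = 0.20 × 0.0448112 = 0.00896223
  π_Electronic·L_Electronic = 0.14 × 0.0112445 = 0.00157423
Marginal: 0.0562377 + 0.0960217 + 0.00896223 + 0.00157423 = 0.162796
Responsibility of Source Cosmic: 0.00896223 / 0.162796 ≈ 0.055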